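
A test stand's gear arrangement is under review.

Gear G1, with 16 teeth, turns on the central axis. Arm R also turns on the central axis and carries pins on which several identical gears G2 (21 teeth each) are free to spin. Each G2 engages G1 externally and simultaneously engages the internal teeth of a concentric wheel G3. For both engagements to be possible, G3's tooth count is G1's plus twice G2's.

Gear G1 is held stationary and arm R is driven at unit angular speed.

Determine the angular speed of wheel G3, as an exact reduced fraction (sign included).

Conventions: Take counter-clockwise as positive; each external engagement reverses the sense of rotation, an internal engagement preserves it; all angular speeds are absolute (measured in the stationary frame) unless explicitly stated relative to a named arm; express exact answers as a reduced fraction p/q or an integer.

planetary set (16T centre, 21T on arm, 58T internal) — Willis relation
ring teeth: 16 + 2·21 = 58
16(ω_sun−ω_arm) = −58(ω_ring−ω_arm),  ω_sun = 0, ω_arm = 1
ω_ring = 1 − (16/58)(0−1) = 37/29
exact speed ratio = 37/29

37/29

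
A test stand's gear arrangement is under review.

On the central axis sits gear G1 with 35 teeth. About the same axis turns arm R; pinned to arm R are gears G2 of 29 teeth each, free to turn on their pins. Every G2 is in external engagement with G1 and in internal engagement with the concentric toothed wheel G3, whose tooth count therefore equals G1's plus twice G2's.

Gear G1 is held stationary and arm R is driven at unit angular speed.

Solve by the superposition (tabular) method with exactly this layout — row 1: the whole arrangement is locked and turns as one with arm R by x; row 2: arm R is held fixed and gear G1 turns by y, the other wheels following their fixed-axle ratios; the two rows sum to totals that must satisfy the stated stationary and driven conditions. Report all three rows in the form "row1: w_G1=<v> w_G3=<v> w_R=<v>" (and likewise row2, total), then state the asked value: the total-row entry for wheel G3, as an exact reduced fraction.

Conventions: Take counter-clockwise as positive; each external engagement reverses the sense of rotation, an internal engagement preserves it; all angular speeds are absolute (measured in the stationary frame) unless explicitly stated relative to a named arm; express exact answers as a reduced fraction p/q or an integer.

row1: w_G1=1 w_G3=1 w_R=1
row2: w_G1=-1 w_G3=35/93 w_R=0
total: w_G1=0 w_G3=128/93 w_R=1
asked value: 128/93

topology: planetary set — G1 35T / G2 29T / G3 93T, arm = carrier (Willis)
row 1 (train locked, turned with arm): all members turn x
row 2 (arm held, sun turns y): ω_ring = −(35/93)·y, ω_arm = 0
boundary: total ω_sun = x + y = 0 and total ω_arm = x = 1  ⇒  y = -1, x = 1
row 2 ring = −(35/93)·(-1) = 35/93
totals (row 1 + row 2): sun 1 + (-1) = 0, ring 1 + 35/93 = 128/93, arm 1 + 0 = 1
asked cell (total, ring) = 128/93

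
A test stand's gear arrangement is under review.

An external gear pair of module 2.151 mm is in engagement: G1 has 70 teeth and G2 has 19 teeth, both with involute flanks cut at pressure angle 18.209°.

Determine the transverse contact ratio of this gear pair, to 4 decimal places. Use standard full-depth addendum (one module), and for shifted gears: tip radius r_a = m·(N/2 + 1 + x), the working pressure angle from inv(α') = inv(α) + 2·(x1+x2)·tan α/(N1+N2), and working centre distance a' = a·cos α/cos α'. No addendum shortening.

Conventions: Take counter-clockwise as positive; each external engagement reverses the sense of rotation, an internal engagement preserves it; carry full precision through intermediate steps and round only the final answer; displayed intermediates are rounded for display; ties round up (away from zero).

1.7655

class = single-mesh tooth geometry [involute pair 70T × 19T, m = 2.151]
base radii: r_b1 = 71.514951, r_b2 = 19.411201
tip radii: r_a1 = 77.436000, r_a2 = 22.585500
no profile shift: α' = α, a' = a
action lengths: √(r_a1²−r_b1²) = 29.697573, √(r_a2²−r_b2²) = 11.545999
base pitch p_b = π·m·cos α = 6.419167
CR = (29.697573 + 11.545999 − 95.719500·sin 18.20900°)/6.419167 = 1.765454
contact ratio ≈ 1.7655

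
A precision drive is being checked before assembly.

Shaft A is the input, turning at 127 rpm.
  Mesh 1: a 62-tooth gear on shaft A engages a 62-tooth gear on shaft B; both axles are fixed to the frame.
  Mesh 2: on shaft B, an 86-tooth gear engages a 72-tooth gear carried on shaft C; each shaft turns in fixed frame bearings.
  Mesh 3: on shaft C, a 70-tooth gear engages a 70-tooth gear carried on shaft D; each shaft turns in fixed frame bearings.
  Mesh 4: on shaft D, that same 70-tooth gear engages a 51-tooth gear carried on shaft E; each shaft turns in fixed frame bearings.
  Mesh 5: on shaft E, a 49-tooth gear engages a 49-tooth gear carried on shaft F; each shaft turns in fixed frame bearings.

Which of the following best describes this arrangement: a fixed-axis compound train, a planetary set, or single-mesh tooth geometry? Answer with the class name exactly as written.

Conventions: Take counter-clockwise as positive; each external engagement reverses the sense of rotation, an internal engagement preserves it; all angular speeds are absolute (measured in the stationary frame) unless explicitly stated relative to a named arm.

fixed-axis compound train

topology: fixed-axis compound train — 5 meshes, A→F
classification: fixed-axis compound train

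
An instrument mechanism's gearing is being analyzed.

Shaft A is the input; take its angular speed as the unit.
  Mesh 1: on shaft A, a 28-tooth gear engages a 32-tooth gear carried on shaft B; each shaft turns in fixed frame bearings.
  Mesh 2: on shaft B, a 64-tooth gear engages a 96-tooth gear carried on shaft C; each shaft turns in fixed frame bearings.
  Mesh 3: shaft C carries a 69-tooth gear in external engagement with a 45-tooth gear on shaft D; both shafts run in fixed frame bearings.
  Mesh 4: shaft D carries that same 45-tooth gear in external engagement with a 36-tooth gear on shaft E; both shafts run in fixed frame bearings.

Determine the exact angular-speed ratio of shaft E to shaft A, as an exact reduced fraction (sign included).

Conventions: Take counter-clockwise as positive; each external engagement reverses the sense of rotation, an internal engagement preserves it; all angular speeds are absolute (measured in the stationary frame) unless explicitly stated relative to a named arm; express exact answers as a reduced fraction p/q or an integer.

class = fixed-axis compound train [4 meshes; 4 ratios multiply, 4 sense flips]
mesh 1 [28T→32T]: running ratio 7/8, sense −
mesh 2 [64T→96T]: running ratio 7/12, sense +
mesh 3 [69T→45T]: running ratio 161/180, sense −
mesh 4 [45T→36T]: running ratio 161/144, sense +
ω_out/ω_in = 161/144

161/144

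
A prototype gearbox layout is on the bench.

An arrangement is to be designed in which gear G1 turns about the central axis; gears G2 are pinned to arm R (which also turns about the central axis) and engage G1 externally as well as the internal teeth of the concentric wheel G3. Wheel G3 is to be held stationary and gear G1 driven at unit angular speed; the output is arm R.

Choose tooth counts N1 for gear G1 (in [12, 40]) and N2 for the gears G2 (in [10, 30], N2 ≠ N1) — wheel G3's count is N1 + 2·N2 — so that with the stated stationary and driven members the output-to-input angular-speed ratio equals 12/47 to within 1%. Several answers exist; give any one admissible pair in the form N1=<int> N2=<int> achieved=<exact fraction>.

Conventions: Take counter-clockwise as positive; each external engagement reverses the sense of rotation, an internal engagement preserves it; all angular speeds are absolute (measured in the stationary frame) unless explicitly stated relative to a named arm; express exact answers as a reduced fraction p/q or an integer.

design class (target 12/47): planetary set
Willis with ω_ring = 0: ω_arm/ω_sun = N1/(N1+N3); set equal to 12/47  ⇒  N3/N1 = 1/(12/47) − 1 = 35/12
N3 = N1 + 2·N2  ⇒  N2/N1 = (N3/N1 − 1)/2 = (35/12 − 1)/2 = 23/24
smallest multiple with N1 ≥ 12 and N2 ≥ 10: k = 1  ⇒  N1 = 1·24 = 24, N2 = 1·23 = 23 (N1 ≤ 40, N2 ≤ 30, N2 ≠ N1 ✓), N3 = 24 + 2·23 = 70
check: N1/(N1+N3) with N1 = 24, N3 = 70 gives 12/47; |achieved − target| = 0 ≤ 3/1175 ✓

N1=24 N2=23 achieved=12/47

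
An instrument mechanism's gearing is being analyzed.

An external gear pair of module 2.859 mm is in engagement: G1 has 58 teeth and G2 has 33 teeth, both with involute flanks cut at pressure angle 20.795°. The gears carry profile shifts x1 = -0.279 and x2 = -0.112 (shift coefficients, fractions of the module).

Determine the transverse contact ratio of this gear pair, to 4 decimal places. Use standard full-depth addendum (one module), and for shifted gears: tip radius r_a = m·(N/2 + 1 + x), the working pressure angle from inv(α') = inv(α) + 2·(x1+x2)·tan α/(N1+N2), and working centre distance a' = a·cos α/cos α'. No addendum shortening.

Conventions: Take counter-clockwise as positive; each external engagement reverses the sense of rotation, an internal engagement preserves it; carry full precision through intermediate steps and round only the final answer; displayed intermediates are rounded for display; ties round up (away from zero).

1.7795

single-mesh involute tooth geometry (58T engaging 33T at module 2.859)
base radii: r_b1 = 77.509901, r_b2 = 44.100461
tip radii: r_a1 = 84.972339, r_a2 = 49.712292
inv(α') = inv(20.795°) + 2·(-0.279-0.112)·tan α/(58+33) = 0.01355982  ⇒  α' = 19.39912°
a' = a·cos α / cos α' = 130.0845·cos 20.795°/cos 19.39912° = 128.930011
action lengths: √(r_a1²−r_b1²) = 34.821167, √(r_a2²−r_b2²) = 22.944745
base pitch p_b = π·m·cos α = 8.396708
CR = (34.821167 + 22.944745 − 128.930011·sin 19.39912°)/8.396708 = 1.779535
contact ratio ≈ 1.7795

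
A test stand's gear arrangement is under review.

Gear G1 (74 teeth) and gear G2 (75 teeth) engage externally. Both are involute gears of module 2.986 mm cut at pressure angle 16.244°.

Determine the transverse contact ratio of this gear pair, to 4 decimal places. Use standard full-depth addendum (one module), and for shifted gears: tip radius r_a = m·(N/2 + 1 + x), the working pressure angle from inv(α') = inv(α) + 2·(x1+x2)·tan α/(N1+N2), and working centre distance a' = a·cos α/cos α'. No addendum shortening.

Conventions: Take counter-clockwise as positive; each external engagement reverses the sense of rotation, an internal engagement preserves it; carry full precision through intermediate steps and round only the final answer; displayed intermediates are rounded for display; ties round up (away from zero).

2.0871

topology: single-mesh involute geometry — m = 2.986, 74T/75T pair
base radii: r_b1 = 106.071465, r_b2 = 107.504863
tip radii: r_a1 = 113.468000, r_a2 = 114.961000
no profile shift: α' = α, a' = a
action lengths: √(r_a1²−r_b1²) = 40.296791, √(r_a2²−r_b2²) = 40.727582
base pitch p_b = π·m·cos α = 9.006306
CR = (40.296791 + 40.727582 − 222.457000·sin 16.24400°)/9.006306 = 2.087073
contact ratio ≈ 2.0871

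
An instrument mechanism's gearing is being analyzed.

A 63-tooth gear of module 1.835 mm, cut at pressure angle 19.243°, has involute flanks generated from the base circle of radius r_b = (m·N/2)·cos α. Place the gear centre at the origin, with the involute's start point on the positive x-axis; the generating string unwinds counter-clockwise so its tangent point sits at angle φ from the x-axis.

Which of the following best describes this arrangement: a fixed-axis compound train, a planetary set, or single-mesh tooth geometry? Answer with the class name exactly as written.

single-mesh tooth geometry

topology: single-mesh involute geometry — m = 1.835, N = 63
classification: single-mesh tooth geometry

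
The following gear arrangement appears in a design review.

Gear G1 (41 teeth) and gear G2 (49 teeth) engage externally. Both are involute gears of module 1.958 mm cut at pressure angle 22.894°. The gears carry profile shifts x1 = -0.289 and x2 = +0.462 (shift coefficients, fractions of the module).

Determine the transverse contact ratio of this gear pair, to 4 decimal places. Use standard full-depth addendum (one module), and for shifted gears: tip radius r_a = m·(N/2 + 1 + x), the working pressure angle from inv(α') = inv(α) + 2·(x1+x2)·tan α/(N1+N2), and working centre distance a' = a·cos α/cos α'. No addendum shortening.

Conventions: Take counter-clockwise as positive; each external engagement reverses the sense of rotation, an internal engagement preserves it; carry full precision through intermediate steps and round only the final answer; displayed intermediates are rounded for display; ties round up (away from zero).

recognized (one external pair, fixed centres): single-mesh tooth geometry, m = 1.958, N1 = 41, N2 = 49
base radii: r_b1 = 36.977096, r_b2 = 44.192140
tip radii: r_a1 = 41.531138, r_a2 = 50.833596
inv(α') = inv(22.894°) + 2·(-0.289+0.462)·tan α/(41+49) = 0.02434094  ⇒  α' = 23.40286°
a' = a·cos α / cos α' = 88.1100·cos 22.894°/cos 23.40286° = 88.445197
action lengths: √(r_a1²−r_b1²) = 18.908457, √(r_a2²−r_b2²) = 25.121888
base pitch p_b = π·m·cos α = 5.666682
CR = (18.908457 + 25.121888 − 88.445197·sin 23.40286°)/5.666682 = 1.570667
contact ratio ≈ 1.5707

1.5707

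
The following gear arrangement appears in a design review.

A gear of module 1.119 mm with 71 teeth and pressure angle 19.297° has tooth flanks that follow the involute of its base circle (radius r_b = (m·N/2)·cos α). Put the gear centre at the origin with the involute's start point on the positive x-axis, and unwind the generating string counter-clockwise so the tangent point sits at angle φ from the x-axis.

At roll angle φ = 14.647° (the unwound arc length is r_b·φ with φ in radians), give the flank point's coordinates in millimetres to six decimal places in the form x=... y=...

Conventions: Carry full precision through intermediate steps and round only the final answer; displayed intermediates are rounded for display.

class = single-mesh tooth geometry [base-circle involute, m = 1.119, 71T]
pitch radius r_p = m·N/2 = 1.119·71/2 = 39.724500
base radius r_b = r_p·cos α = 39.724500·cos 19.297° = 37.492708
roll angle φ = 14.647° = 0.25563838 rad
x = r_b·(cos φ + φ·sin φ) = 38.697858
y = r_b·(sin φ − φ·cos φ) = 0.207426

x=38.697858 y=0.207426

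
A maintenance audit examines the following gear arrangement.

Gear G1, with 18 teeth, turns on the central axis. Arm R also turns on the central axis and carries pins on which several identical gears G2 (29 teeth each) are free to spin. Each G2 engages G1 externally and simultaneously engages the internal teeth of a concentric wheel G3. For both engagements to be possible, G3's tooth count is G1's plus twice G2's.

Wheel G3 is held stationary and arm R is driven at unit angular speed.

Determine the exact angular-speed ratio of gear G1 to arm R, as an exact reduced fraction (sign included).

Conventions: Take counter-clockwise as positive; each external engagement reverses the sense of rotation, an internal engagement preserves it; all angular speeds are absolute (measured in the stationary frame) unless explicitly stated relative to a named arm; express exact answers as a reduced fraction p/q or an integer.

planetary set (18T centre, 29T on arm, 76T internal) — Willis relation
ring teeth: 18 + 2·29 = 76
18(ω_sun−ω_arm) = −76(ω_ring−ω_arm),  ω_ring = 0, ω_arm = 1
ω_sun = 1 − (76/18)(0−1) = 47/9
ω_out/ω_in = 47/9

47/9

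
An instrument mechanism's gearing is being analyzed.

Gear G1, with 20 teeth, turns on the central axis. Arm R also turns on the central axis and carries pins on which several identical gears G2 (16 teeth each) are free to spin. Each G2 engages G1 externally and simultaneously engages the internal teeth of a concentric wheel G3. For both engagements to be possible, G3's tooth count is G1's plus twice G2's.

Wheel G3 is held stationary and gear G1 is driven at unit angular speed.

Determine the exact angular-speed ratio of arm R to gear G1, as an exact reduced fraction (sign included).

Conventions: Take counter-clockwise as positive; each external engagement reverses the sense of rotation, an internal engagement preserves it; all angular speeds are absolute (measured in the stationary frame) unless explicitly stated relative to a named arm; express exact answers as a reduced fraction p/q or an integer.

5/18

planetary set (20T centre, 16T on arm, 52T internal) — Willis relation
ring teeth: 20 + 2·16 = 52
20(ω_sun−ω_arm) = −52(ω_ring−ω_arm),  ω_ring = 0, ω_sun = 1
20(1−ω_arm) = −52(0−ω_arm)  ⇒  72·ω_arm = 20  ⇒  ω_arm = 5/18
ω_out/ω_in = 5/18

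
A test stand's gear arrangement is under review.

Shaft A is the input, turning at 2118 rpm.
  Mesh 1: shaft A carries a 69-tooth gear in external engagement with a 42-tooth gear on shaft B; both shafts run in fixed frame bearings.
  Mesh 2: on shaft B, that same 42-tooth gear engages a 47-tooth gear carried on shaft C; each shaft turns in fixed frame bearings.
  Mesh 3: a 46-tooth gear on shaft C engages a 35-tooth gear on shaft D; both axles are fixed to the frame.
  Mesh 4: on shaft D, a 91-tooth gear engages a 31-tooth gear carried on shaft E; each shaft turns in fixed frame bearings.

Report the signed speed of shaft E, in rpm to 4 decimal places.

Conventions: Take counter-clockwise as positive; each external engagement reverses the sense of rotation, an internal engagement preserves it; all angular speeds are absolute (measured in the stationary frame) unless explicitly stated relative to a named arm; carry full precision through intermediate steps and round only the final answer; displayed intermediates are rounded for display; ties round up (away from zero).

4-mesh fixed-axis compound train (all bearings frame-fixed)
mesh 1 [69T→42T]: ω = 2118.0000×69/42 = 3479.5714 rpm, sense flips to −
mesh 2 [42T→47T]: ω = 3479.5714×42/47 = 3109.4043 rpm, sense flips to +
mesh 3 [46T→35T]: ω = 3109.4043×46/35 = 4086.6456 rpm, sense flips to −
mesh 4 [91T→31T]: ω = 4086.6456×91/31 = 11996.2822 rpm, sense flips to +
signed output speed = +11996.2822 rpm

+11996.2822 rpm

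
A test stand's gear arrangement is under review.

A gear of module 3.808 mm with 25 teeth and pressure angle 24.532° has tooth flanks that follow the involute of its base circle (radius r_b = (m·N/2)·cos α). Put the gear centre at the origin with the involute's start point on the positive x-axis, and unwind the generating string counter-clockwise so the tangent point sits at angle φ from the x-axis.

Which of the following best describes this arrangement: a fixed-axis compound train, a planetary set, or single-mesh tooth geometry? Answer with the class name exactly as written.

single-mesh involute tooth geometry (25T wheel at module 3.808)
classification: single-mesh tooth geometry

single-mesh tooth geometry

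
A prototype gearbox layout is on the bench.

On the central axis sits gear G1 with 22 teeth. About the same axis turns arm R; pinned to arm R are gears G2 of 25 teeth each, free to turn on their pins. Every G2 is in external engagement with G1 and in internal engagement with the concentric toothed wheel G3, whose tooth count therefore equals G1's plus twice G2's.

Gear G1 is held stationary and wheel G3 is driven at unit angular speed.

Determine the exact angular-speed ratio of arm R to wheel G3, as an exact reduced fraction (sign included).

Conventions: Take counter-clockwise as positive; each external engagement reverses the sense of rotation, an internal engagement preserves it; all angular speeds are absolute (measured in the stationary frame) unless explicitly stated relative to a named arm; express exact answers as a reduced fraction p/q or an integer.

topology: planetary set — G1 22T / G2 25T / G3 72T, arm = carrier (Willis)
ring teeth: 22 + 2·25 = 72
22(ω_sun−ω_arm) = −72(ω_ring−ω_arm),  ω_sun = 0, ω_ring = 1
22(0−ω_arm) = −72(1−ω_arm)  ⇒  94·ω_arm = 72  ⇒  ω_arm = 36/47
ω_out/ω_in = 36/47

36/47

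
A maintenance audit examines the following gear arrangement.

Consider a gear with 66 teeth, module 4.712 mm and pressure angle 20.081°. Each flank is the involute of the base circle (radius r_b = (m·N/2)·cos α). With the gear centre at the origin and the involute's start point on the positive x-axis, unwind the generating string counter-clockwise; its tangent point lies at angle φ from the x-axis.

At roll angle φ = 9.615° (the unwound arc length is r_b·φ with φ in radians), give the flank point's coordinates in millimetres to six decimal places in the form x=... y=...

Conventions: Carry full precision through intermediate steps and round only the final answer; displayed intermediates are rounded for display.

x=148.085042 y=0.229412

recognized (one wheel, involute flank): single-mesh tooth geometry, m = 4.712, N = 66
pitch radius r_p = m·N/2 = 4.712·66/2 = 155.496000
base radius r_b = r_p·cos α = 155.496000·cos 20.081° = 146.043112
roll angle φ = 9.615° = 0.16781341 rad
x = r_b·(cos φ + φ·sin φ) = 148.085042
y = r_b·(sin φ − φ·cos φ) = 0.229412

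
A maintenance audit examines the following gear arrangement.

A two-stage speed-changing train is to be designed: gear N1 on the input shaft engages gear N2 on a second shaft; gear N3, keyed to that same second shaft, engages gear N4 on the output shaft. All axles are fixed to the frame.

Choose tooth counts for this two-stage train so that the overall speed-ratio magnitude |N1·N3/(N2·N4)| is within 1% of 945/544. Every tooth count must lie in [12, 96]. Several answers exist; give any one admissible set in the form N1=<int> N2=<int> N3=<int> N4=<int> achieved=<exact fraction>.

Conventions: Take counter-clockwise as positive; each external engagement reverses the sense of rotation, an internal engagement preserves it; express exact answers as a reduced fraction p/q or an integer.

N1=15 N2=16 N3=63 N4=34 achieved=945/544

2-stage fixed-axis compound train for ratio 945/544
target = 945/544 in lowest terms: an exact hit needs N1·N3 = k·945 and N2·N4 = k·544 for one integer k, every count in [12, 96]; additionally prefer no 1:1 stage (N1 ≠ N2, N3 ≠ N4)
k = 1: N1·N3 = 945 = 15·63, N2·N4 = 544 = 16·34
achieved = 15·63/(16·34) = 945/544; |achieved − target| = 0 ≤ 189/10880 ✓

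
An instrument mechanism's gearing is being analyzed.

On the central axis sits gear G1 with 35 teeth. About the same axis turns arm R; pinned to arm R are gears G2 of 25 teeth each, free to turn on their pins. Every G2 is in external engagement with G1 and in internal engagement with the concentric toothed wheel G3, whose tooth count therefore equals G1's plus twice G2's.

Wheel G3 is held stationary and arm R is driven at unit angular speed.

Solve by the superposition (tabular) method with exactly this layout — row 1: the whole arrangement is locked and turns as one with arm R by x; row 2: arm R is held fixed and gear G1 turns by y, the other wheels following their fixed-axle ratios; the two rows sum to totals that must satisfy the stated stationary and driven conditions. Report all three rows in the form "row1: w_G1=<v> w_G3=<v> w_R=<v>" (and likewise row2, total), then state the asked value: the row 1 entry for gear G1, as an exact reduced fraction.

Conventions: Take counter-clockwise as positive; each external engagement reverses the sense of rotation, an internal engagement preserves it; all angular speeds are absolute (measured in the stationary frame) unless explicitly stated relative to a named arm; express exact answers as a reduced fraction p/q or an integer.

row1: w_G1=1 w_G3=1 w_R=1
row2: w_G1=17/7 w_G3=-1 w_R=0
total: w_G1=24/7 w_G3=0 w_R=1
asked value: 1

recognized (axles ride arm R): planetary set, 35/25/85 teeth
row 1 — lock + rotate with arm: ω_sun = ω_ring = ω_arm = x
row 2 — arm fixed, fixed-axis ratios: sun y, ring −(35/85)·y, arm 0
boundary: total ω_ring = x − (35/85)·y = 0 and total ω_arm = x = 1  ⇒  y = 17/7, x = 1
row 2 ring = −(35/85)·17/7 = -1
totals (row 1 + row 2): sun 1 + 17/7 = 24/7, ring 1 + (-1) = 0, arm 1 + 0 = 1
asked cell (row1, sun) = 1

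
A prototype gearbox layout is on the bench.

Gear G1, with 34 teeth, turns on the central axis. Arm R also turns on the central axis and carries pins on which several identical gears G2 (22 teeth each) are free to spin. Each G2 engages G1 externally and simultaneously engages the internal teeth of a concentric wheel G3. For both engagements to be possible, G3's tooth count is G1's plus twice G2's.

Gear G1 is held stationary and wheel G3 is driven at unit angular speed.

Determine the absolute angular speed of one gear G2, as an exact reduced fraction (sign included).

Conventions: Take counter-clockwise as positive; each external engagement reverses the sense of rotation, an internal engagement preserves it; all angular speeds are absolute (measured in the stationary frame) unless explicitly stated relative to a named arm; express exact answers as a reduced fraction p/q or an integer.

39/22

planetary set (34T centre, 22T on arm, 78T internal) — Willis relation
ring teeth: 34 + 2·22 = 78
34(ω_sun−ω_arm) = −78(ω_ring−ω_arm),  ω_sun = 0, ω_ring = 1
34(0−ω_arm) = −78(1−ω_arm)  ⇒  112·ω_arm = 78  ⇒  ω_arm = 39/56
sun–planet mesh: 34·(0−39/56) = −22·(ω_p−ω_arm)  ⇒  ω_p−ω_arm = 663/616
ω_p = 39/56 + 663/616 = 39/22
exact speed ratio = 39/22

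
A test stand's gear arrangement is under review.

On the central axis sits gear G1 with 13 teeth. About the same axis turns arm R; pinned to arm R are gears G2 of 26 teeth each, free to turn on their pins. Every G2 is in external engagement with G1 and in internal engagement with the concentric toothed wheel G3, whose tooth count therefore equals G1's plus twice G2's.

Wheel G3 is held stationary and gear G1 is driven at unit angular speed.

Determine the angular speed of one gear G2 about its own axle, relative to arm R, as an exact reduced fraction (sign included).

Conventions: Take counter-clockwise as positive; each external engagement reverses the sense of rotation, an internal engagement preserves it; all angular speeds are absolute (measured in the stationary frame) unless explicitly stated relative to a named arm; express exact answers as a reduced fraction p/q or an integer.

-5/12

planetary set (13T centre, 26T on arm, 65T internal) — Willis relation
ring teeth: 13 + 2·26 = 65
13(ω_sun−ω_arm) = −65(ω_ring−ω_arm),  ω_ring = 0, ω_sun = 1
13(1−ω_arm) = −65(0−ω_arm)  ⇒  78·ω_arm = 13  ⇒  ω_arm = 1/6
sun–planet mesh: 13·(1−1/6) = −26·(ω_p−ω_arm)  ⇒  ω_p−ω_arm = -5/12
exact speed ratio = -5/12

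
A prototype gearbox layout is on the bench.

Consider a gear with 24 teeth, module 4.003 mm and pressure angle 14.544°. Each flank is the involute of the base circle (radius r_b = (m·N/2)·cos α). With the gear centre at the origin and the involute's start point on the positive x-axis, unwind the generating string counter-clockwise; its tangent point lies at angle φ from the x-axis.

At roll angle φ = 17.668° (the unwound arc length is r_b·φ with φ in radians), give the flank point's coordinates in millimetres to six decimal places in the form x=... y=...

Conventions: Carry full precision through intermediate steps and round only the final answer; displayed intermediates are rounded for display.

x=48.655073 y=0.450153

recognized (one wheel, involute flank): single-mesh tooth geometry, m = 4.003, N = 24
pitch radius r_p = m·N/2 = 4.003·24/2 = 48.036000
base radius r_b = r_p·cos α = 48.036000·cos 14.544° = 46.496690
roll angle φ = 17.668° = 0.30836477 rad
x = r_b·(cos φ + φ·sin φ) = 48.655073
y = r_b·(sin φ − φ·cos φ) = 0.450153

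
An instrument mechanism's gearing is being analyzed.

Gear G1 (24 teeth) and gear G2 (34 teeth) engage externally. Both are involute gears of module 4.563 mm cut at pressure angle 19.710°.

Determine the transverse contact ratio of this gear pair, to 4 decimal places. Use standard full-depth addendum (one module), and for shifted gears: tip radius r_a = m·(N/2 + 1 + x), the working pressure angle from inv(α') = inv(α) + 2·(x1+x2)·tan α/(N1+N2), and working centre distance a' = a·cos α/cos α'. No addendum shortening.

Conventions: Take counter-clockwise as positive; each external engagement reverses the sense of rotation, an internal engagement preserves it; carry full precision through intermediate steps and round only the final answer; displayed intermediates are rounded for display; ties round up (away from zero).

single-mesh involute tooth geometry (24T engaging 34T at module 4.563)
base radii: r_b1 = 51.547939, r_b2 = 73.026247
tip radii: r_a1 = 59.319000, r_a2 = 82.134000
no profile shift: α' = α, a' = a
action lengths: √(r_a1²−r_b1²) = 29.352236, √(r_a2²−r_b2²) = 37.592037
base pitch p_b = π·m·cos α = 13.495219
CR = (29.352236 + 37.592037 − 132.327000·sin 19.71000°)/13.495219 = 1.653602
contact ratio ≈ 1.6536

1.6536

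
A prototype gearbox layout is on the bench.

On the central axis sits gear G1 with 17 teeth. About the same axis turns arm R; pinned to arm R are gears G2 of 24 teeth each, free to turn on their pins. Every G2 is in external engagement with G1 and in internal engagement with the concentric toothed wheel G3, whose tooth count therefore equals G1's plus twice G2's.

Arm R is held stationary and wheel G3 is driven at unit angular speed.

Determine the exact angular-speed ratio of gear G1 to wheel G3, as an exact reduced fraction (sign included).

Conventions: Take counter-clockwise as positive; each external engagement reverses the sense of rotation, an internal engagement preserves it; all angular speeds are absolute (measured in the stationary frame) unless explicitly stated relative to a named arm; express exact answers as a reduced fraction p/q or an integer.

topology: planetary set — G1 17T / G2 24T / G3 65T, arm = carrier (Willis)
ring teeth: 17 + 2·24 = 65
17(ω_sun−ω_arm) = −65(ω_ring−ω_arm),  ω_arm = 0, ω_ring = 1
ω_sun = 0 − (65/17)(1−0) = -65/17
ω_out/ω_in = -65/17

-65/17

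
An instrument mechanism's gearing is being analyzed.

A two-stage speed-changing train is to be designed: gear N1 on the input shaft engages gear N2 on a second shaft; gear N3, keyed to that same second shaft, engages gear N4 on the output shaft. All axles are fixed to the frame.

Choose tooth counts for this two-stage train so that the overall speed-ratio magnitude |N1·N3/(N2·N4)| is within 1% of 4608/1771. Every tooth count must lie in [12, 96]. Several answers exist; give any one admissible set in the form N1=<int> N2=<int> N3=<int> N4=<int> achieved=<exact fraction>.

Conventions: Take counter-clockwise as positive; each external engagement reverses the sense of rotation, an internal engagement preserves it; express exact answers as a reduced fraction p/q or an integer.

class = fixed-axis compound train [2-stage, 4608/1771 wanted]
target = 4608/1771 in lowest terms: an exact hit needs N1·N3 = k·4608 and N2·N4 = k·1771 for one integer k, every count in [12, 96]; additionally prefer no 1:1 stage (N1 ≠ N2, N3 ≠ N4)
k = 1: N1·N3 = 4608 = 48·96, N2·N4 = 1771 = 23·77
achieved = 48·96/(23·77) = 4608/1771; |achieved − target| = 0 ≤ 1152/44275 ✓

N1=48 N2=23 N3=96 N4=77 achieved=4608/1771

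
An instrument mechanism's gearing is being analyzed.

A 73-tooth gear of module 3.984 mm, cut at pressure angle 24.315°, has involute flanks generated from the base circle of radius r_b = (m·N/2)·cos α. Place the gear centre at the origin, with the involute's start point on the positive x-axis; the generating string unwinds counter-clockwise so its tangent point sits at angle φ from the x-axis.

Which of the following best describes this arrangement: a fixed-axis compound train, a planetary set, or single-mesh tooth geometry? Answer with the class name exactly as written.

single-mesh tooth geometry

single-mesh involute tooth geometry (73T wheel at module 3.984)
classification: single-mesh tooth geometry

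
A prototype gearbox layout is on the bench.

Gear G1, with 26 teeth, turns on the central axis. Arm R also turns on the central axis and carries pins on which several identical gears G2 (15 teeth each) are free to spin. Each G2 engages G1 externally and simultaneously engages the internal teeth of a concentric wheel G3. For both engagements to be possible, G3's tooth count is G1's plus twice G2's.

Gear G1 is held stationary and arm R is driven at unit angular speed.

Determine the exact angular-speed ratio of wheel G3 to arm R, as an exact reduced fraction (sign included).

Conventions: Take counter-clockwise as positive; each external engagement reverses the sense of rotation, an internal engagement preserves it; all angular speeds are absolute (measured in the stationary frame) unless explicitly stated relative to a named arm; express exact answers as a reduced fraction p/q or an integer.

41/28

topology: planetary set — G1 26T / G2 15T / G3 56T, arm = carrier (Willis)
ring teeth: 26 + 2·15 = 56
26(ω_sun−ω_arm) = −56(ω_ring−ω_arm),  ω_sun = 0, ω_arm = 1
ω_ring = 1 − (26/56)(0−1) = 41/28
ω_out/ω_in = 41/28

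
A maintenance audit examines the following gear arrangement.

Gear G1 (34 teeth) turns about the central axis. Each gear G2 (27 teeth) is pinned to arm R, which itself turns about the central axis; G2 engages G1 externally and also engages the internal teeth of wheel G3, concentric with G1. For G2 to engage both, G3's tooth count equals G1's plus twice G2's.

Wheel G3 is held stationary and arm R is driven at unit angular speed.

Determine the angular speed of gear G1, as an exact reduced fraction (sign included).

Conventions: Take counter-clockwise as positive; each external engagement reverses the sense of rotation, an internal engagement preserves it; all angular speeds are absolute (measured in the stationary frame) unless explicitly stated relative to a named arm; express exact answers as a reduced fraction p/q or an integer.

61/17

class = planetary set [G3 = 34+2·27 = 88; Willis about the carrier]
ring teeth: 34 + 2·27 = 88
34(ω_sun−ω_arm) = −88(ω_ring−ω_arm),  ω_ring = 0, ω_arm = 1
ω_sun = 1 − (88/34)(0−1) = 61/17
exact speed ratio = 61/17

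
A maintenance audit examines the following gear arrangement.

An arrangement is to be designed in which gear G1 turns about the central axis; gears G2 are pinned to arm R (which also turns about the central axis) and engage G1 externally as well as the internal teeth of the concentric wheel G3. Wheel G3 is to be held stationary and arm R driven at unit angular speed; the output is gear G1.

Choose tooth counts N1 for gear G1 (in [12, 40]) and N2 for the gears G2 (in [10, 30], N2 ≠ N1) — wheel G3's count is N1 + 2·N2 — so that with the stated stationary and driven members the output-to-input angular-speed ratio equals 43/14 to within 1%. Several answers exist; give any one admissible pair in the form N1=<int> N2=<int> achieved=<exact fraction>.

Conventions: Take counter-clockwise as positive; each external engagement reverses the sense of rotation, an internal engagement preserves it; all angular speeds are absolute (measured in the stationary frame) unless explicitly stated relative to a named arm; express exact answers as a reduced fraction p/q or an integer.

N1=28 N2=15 achieved=43/14

topology: planetary set — design target 43/14, arm = carrier (Willis)
Willis with ω_ring = 0: ω_sun/ω_arm = (N1+N3)/N1; set equal to 43/14  ⇒  N3/N1 = 43/14 − 1 = 29/14
N3 = N1 + 2·N2  ⇒  N2/N1 = (N3/N1 − 1)/2 = (29/14 − 1)/2 = 15/28
smallest multiple with N1 ≥ 12 and N2 ≥ 10: k = 1  ⇒  N1 = 1·28 = 28, N2 = 1·15 = 15 (N1 ≤ 40, N2 ≤ 30, N2 ≠ N1 ✓), N3 = 28 + 2·15 = 58
check: (N1+N3)/N1 with N1 = 28, N3 = 58 gives 43/14; |achieved − target| = 0 ≤ 43/1400 ✓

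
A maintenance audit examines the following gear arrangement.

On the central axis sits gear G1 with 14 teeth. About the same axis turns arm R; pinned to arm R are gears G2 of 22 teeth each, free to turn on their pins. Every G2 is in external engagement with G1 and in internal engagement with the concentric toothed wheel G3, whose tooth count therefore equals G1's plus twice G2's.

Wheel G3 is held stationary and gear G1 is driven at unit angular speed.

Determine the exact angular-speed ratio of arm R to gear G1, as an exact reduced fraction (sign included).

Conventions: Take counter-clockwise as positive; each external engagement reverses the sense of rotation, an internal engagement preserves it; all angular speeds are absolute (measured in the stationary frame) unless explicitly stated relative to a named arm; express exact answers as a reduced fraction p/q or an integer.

7/36

planetary set (14T centre, 22T on arm, 58T internal) — Willis relation
ring teeth: 14 + 2·22 = 58
14(ω_sun−ω_arm) = −58(ω_ring−ω_arm),  ω_ring = 0, ω_sun = 1
14(1−ω_arm) = −58(0−ω_arm)  ⇒  72·ω_arm = 14  ⇒  ω_arm = 7/36
ω_out/ω_in = 7/36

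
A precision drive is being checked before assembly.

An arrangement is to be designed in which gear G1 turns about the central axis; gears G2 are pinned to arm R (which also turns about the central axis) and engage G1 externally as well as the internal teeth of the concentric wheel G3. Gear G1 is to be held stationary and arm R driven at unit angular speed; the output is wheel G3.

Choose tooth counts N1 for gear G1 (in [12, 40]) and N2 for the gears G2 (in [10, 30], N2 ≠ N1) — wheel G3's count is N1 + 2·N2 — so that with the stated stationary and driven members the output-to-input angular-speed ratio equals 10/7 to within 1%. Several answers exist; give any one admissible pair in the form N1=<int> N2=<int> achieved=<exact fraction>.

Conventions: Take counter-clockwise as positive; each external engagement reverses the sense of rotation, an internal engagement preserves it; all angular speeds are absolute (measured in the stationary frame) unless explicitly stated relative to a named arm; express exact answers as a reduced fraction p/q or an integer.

topology: planetary set — design target 10/7, arm = carrier (Willis)
Willis with ω_sun = 0: ω_ring/ω_arm = (N1+N3)/N3; set equal to 10/7  ⇒  N3/N1 = 1/(10/7 − 1) = 7/3
N3 = N1 + 2·N2  ⇒  N2/N1 = (N3/N1 − 1)/2 = (7/3 − 1)/2 = 2/3
smallest multiple with N1 ≥ 12 and N2 ≥ 10: k = 5  ⇒  N1 = 5·3 = 15, N2 = 5·2 = 10 (N1 ≤ 40, N2 ≤ 30, N2 ≠ N1 ✓), N3 = 15 + 2·10 = 35
check: (N1+N3)/N3 with N1 = 15, N3 = 35 gives 10/7; |achieved − target| = 0 ≤ 1/70 ✓

N1=15 N2=10 achieved=10/7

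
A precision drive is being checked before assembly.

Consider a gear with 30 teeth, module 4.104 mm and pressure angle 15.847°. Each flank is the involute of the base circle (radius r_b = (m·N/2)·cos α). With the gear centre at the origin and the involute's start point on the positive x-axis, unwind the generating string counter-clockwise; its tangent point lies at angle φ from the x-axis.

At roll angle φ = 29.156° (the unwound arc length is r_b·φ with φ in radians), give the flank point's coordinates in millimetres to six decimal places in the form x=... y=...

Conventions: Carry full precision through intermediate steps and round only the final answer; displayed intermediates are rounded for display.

x=66.398562 y=2.534416

topology: single-mesh involute geometry — m = 4.104, N = 30
pitch radius r_p = m·N/2 = 4.104·30/2 = 61.560000
base radius r_b = r_p·cos α = 61.560000·cos 15.847° = 59.220370
roll angle φ = 29.156° = 0.50886820 rad
x = r_b·(cos φ + φ·sin φ) = 66.398562
y = r_b·(sin φ − φ·cos φ) = 2.534416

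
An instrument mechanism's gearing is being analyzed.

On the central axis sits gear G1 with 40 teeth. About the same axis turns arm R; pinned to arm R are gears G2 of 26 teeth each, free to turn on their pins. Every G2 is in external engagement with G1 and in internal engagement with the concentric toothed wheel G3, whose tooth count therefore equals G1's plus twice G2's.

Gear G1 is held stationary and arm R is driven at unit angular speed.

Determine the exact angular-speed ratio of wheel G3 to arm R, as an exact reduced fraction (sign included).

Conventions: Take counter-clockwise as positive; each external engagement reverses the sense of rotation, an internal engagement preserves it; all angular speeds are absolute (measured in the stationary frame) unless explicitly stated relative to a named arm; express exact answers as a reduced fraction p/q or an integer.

33/23

class = planetary set [G3 = 40+2·26 = 92; Willis about the carrier]
ring teeth: 40 + 2·26 = 92
40(ω_sun−ω_arm) = −92(ω_ring−ω_arm),  ω_sun = 0, ω_arm = 1
ω_ring = 1 − (40/92)(0−1) = 33/23
ω_out/ω_in = 33/23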